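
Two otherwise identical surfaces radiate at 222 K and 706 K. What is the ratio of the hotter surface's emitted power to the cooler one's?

ratio ≈ 102

P ∝ T⁴, so the ratio is (706/222)⁴ = (3.180)⁴ = 102.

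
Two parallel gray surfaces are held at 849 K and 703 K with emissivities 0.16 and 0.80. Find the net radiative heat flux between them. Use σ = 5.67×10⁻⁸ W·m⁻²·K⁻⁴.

q ≈ 2400 W/m²

For two large parallel gray plates, q = σ(T₁⁴ − T₂⁴) / (1/ε₁ + 1/ε₂ − 1).
1/ε₁ + 1/ε₂ − 1 = 1/0.16 + 1/0.80 − 1 = 6.500.
T₁⁴ − T₂⁴ = 5.20×10^11 − 2.44×10^11 = 2.75×10^11 K⁴.
q = 5.67×10⁻⁸ × 2.75×10^11 / 6.500 = 2400 W/m².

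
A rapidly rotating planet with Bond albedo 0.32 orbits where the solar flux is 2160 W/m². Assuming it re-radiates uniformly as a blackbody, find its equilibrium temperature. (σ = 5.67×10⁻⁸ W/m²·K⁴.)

Power absorbed = (1−a)S·πR²; power emitted = 4πR²σT⁴. Equating and cancelling πR²:
T = ((1−a)S / 4σ)^(1/4) = (1470 / (4 × 5.67×10⁻⁸))^(1/4) = (6.48×10^9)^(1/4).
T = 284 K.

T ≈ 284 K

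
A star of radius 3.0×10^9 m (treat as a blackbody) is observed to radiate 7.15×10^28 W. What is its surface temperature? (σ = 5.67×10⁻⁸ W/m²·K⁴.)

A = 4πr² = 4π × (3.0×10^9)² = 1.13×10^20 m².
From P = σAT⁴, T = (P / σA)^(1/4) = (7.15×10^28 / (5.67×10⁻⁸ × 1.13×10^20))^(1/4).
T = (1.11×10^16)^(1/4) = 10300 K.

T ≈ 10300 K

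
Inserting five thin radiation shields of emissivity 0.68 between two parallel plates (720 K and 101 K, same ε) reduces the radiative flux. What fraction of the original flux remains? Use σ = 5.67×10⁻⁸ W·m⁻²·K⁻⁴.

With N identical shields there are N+1 = 6 gaps in series, each with the same radiative resistance, so the flux falls to 1/(N+1) of its unshielded value.

ratio ≈ 0.167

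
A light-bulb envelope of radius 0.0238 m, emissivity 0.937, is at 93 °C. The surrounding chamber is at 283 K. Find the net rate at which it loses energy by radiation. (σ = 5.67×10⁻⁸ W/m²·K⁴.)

Q ≈ 4.36 W

A = 4πr² = 4π × (0.0238)² = 7.12×10^-3 m².
Convert: 93 °C = 366 K.
Q = εσA(T⁴ − T_s⁴). T⁴ − T_s⁴ = (366)⁴ − (283)⁴ = 1.79×10^10 − 6.41×10^9 = 1.15×10^10 K⁴.
Q = 0.937 × 5.67×10⁻⁸ × 7.12×10^-3 × 1.15×10^10 = 4.36 W.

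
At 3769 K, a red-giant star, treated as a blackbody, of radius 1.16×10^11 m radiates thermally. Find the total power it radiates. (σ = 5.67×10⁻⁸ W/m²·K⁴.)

P ≈ 1.93×10^30 W

A = 4πr² = 4π × (1.16×10^11)² = 1.69×10^23 m².
P = σAT⁴ = 5.67×10⁻⁸ × 1.69×10^23 × (3769)⁴ = 5.67×10⁻⁸ × 1.69×10^23 × 2.02×10^14.
P = 1.93×10^30 W.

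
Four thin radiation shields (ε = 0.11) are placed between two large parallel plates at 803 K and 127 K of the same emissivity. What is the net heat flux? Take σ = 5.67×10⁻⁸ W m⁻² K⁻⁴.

Each of the 5 gaps contributes resistance (2/ε − 1) = 2/0.11 − 1 = 17.18; total = 85.91.
q = σ(T₁⁴ − T₂⁴) / 85.91 = 5.67×10⁻⁸ × 4.16×10^11 / 85.91 = 274 W/m².

q ≈ 274 W/m²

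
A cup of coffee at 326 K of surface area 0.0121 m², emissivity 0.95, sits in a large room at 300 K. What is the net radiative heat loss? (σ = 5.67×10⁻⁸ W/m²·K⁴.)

Q = εσA(T⁴ − T_s⁴). T⁴ − T_s⁴ = (326)⁴ − (300)⁴ = 1.13×10^10 − 8.10×10^9 = 3.19×10^9 K⁴.
Q = 0.95 × 5.67×10⁻⁸ × 0.0121 × 3.19×10^9 = 2.08 W.

Q ≈ 2.08 W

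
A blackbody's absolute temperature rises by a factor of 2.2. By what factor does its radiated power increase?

P ∝ T⁴, so the power scales as (2.2)⁴ = 23.4.

factor ≈ 23.4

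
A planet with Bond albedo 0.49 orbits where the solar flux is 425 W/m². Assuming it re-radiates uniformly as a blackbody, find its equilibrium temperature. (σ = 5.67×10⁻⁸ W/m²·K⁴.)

T ≈ 176 K

Power absorbed = (1−a)S·πR²; power emitted = 4πR²σT⁴. Equating and cancelling πR²:
T = ((1−a)S / 4σ)^(1/4) = (217 / (4 × 5.67×10⁻⁸))^(1/4) = (9.56×10^8)^(1/4).
T = 176 K.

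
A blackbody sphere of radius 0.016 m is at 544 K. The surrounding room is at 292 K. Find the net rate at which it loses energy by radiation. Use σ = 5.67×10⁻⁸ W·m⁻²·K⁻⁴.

A = 4πr² = 4π × (0.016)² = 3.22×10^-3 m².
Q = σA(T⁴ − T_s⁴). T⁴ − T_s⁴ = (544)⁴ − (292)⁴ = 8.76×10^10 − 7.27×10^9 = 8.03×10^10 K⁴.
Q = 5.67×10⁻⁸ × 3.22×10^-3 × 8.03×10^10 = 14.6 W.

Q ≈ 14.6 W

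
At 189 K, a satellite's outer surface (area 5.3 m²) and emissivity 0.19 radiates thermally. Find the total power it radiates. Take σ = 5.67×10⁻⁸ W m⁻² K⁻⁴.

Stefan–Boltzmann: P = εσAT⁴ = 0.19 × 5.67×10⁻⁸ × 5.30 × (189)⁴ = 0.19 × 5.67×10⁻⁸ × 5.30 × 1.28×10^9.
P = 72.9 W.

P ≈ 72.9 W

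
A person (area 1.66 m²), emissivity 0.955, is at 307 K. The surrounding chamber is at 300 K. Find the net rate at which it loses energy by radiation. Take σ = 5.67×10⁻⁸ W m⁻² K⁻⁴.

Q = εσA(T⁴ − T_s⁴). T⁴ − T_s⁴ = (307)⁴ − (300)⁴ = 8.88×10^9 − 8.10×10^9 = 7.83×10^8 K⁴.
Q = 0.955 × 5.67×10⁻⁸ × 1.66 × 7.83×10^8 = 70.4 W.

Q ≈ 70.4 W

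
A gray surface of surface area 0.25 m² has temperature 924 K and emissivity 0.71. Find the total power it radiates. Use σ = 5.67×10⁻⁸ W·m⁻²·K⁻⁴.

P ≈ 7340 W

P = εσAT⁴ = 0.71 × 5.67×10⁻⁸ × 0.250 × (924)⁴ = 0.71 × 5.67×10⁻⁸ × 0.250 × 7.29×10^11.
P = 7340 W.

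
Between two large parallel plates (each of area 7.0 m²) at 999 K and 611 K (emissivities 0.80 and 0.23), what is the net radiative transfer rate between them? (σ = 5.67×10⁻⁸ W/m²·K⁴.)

For two large parallel gray plates, q = σ(T₁⁴ − T₂⁴) / (1/ε₁ + 1/ε₂ − 1).
1/ε₁ + 1/ε₂ − 1 = 1/0.80 + 1/0.23 − 1 = 4.598.
T₁⁴ − T₂⁴ = 9.96×10^11 − 1.39×10^11 = 8.57×10^11 K⁴.
q = 5.67×10⁻⁸ × 8.57×10^11 / 4.598 = 10600 W/m².
Q = q·A = 10600 × 7.0 = 73900 W.

Q ≈ 73900 W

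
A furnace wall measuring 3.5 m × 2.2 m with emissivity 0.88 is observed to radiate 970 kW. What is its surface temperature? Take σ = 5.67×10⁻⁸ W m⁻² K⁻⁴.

T ≈ 1260 K

A = 3.5 × 2.2 = 7.70 m².
From P = εσAT⁴, T = (P / εσA)^(1/4) = (9.70×10^5 / (0.88 × 5.67×10⁻⁸ × 7.70))^(1/4).
T = (2.52×10^12)^(1/4) = 1260 K.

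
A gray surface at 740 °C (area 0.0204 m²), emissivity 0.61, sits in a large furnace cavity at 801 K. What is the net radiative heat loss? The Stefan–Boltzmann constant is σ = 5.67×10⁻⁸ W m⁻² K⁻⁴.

Convert: 740 °C = 1013 K.
Q = εσA(T⁴ − T_s⁴). T⁴ − T_s⁴ = (1013)⁴ − (801)⁴ = 1.05×10^12 − 4.12×10^11 = 6.41×10^11 K⁴.
Q = 0.61 × 5.67×10⁻⁸ × 0.0204 × 6.41×10^11 = 453 W.

Q ≈ 453 W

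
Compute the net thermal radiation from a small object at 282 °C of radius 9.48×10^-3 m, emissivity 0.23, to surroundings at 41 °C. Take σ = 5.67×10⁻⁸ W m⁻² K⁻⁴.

A = 4πr² = 4π × (9.48×10^-3)² = 1.13×10^-3 m².
Convert: 282 °C = 555 K; 41 °C = 314 K.
Q = εσA(T⁴ − T_s⁴). T⁴ − T_s⁴ = (555)⁴ − (314)⁴ = 9.49×10^10 − 9.72×10^9 = 8.52×10^10 K⁴.
Q = 0.23 × 5.67×10⁻⁸ × 1.13×10^-3 × 8.52×10^10 = 1.25 W.

Q ≈ 1.25 W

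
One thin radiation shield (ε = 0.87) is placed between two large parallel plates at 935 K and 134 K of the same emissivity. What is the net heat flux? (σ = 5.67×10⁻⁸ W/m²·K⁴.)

q ≈ 16700 W/m²

Each of the 2 gaps contributes resistance (2/ε − 1) = 2/0.87 − 1 = 1.299; total = 2.598.
q = σ(T₁⁴ − T₂⁴) / 2.598 = 5.67×10⁻⁸ × 7.64×10^11 / 2.598 = 16700 W/m².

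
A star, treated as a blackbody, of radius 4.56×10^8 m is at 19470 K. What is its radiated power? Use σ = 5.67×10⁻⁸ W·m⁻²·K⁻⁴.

A = 4πr² = 4π × (4.56×10^8)² = 2.61×10^18 m².
P = σAT⁴ = 5.67×10⁻⁸ × 2.61×10^18 × (19470)⁴ = 5.67×10⁻⁸ × 2.61×10^18 × 1.44×10^17.
P = 2.13×10^28 W.

P ≈ 2.13×10^28 W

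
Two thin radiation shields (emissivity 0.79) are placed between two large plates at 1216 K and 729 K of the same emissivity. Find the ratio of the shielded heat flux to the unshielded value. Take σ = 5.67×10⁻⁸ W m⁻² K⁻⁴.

ratio ≈ 0.333

With N identical shields there are N+1 = 3 gaps in series, each with the same radiative resistance, so the flux falls to 1/(N+1) of its unshielded value.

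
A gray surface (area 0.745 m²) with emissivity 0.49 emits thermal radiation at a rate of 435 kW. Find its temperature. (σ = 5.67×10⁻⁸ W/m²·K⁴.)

From P = εσAT⁴, T = (P / εσA)^(1/4) = (4.35×10^5 / (0.49 × 5.67×10⁻⁸ × 0.745))^(1/4).
T = (2.10×10^13)^(1/4) = 2140 K.

T ≈ 2140 K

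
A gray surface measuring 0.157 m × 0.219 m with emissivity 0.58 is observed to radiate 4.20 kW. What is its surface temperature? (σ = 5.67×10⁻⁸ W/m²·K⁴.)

A = 0.157 × 0.219 = 0.0344 m².
From P = εσAT⁴, T = (P / εσA)^(1/4) = (4200 / (0.58 × 5.67×10⁻⁸ × 0.0344))^(1/4).
T = (3.71×10^12)^(1/4) = 1390 K.

T ≈ 1390 K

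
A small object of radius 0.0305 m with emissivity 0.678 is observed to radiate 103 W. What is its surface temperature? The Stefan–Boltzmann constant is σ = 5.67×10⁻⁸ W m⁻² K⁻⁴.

T ≈ 692 K

A = 4πr² = 4π × (0.0305)² = 0.0117 m².
From P = εσAT⁴, T = (P / εσA)^(1/4) = (103 / (0.678 × 5.67×10⁻⁸ × 0.0117))^(1/4).
T = (2.29×10^11)^(1/4) = 692 K.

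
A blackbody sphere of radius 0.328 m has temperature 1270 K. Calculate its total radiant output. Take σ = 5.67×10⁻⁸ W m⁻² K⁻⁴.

P ≈ 1.99×10^5 W

A = 4πr² = 4π × (0.328)² = 1.35 m².
P = σAT⁴ = 5.67×10⁻⁸ × 1.35 × (1270)⁴ = 5.67×10⁻⁸ × 1.35 × 2.60×10^12.
P = 1.99×10^5 W.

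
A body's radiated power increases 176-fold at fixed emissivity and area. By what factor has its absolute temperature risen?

factor ≈ 3.64

P ∝ T⁴ ⇒ T ∝ P^(1/4), so T scales by (176)^(1/4) = 3.64.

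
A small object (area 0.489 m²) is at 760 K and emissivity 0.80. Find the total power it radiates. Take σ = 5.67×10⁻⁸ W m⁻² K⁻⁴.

Stefan–Boltzmann: P = εσAT⁴ = 0.80 × 5.67×10⁻⁸ × 0.489 × (760)⁴ = 0.80 × 5.67×10⁻⁸ × 0.489 × 3.34×10^11.
P = 7400 W.

P ≈ 7400 W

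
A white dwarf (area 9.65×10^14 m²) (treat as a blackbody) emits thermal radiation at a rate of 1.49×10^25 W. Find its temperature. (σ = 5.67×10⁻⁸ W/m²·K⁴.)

From P = σAT⁴, T = (P / σA)^(1/4) = (1.49×10^25 / (5.67×10⁻⁸ × 9.65×10^14))^(1/4).
T = (2.72×10^17)^(1/4) = 22800 K.

T ≈ 22800 K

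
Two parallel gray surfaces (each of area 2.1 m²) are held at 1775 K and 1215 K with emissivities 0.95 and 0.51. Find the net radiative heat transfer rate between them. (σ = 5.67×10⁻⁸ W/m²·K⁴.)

For two large parallel gray plates, q = σ(T₁⁴ − T₂⁴) / (1/ε₁ + 1/ε₂ − 1).
1/ε₁ + 1/ε₂ − 1 = 1/0.95 + 1/0.51 − 1 = 2.013.
T₁⁴ − T₂⁴ = 9.93×10^12 − 2.18×10^12 = 7.75×10^12 K⁴.
q = 5.67×10⁻⁸ × 7.75×10^12 / 2.013 = 2.18×10^5 W/m².
Q = q·A = 2.18×10^5 × 2.1 = 4.58×10^5 W.

Q ≈ 4.58×10^5 W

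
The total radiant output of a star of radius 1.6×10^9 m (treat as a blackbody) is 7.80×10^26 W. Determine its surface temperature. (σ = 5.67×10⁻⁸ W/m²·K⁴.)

A = 4πr² = 4π × (1.6×10^9)² = 3.22×10^19 m².
From P = σAT⁴, T = (P / σA)^(1/4) = (7.80×10^26 / (5.67×10⁻⁸ × 3.22×10^19))^(1/4).
T = (4.28×10^14)^(1/4) = 4550 K.

T ≈ 4550 K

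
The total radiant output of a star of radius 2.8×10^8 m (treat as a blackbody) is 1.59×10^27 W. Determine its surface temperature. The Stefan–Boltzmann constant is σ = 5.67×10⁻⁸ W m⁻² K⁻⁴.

T ≈ 13000 K

A = 4πr² = 4π × (2.8×10^8)² = 9.85×10^17 m².
From P = σAT⁴, T = (P / σA)^(1/4) = (1.59×10^27 / (5.67×10⁻⁸ × 9.85×10^17))^(1/4).
T = (2.85×10^16)^(1/4) = 13000 K.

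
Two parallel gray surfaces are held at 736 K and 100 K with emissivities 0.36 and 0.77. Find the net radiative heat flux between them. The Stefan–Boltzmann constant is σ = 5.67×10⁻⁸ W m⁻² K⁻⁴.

q ≈ 5410 W/m²

For two large parallel gray plates, q = σ(T₁⁴ − T₂⁴) / (1/ε₁ + 1/ε₂ − 1).
1/ε₁ + 1/ε₂ − 1 = 1/0.36 + 1/0.77 − 1 = 3.076.
T₁⁴ − T₂⁴ = 2.93×10^11 − 1.00×10^8 = 2.93×10^11 K⁴.
q = 5.67×10⁻⁸ × 2.93×10^11 / 3.076 = 5410 W/m².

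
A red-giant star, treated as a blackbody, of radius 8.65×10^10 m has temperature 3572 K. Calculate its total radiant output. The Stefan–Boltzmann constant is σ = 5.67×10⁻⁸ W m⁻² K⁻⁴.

P ≈ 8.68×10^29 W

A = 4πr² = 4π × (8.65×10^10)² = 9.40×10^22 m².
P = σAT⁴ = 5.67×10⁻⁸ × 9.40×10^22 × (3572)⁴ = 5.67×10⁻⁸ × 9.40×10^22 × 1.63×10^14.
P = 8.68×10^29 W.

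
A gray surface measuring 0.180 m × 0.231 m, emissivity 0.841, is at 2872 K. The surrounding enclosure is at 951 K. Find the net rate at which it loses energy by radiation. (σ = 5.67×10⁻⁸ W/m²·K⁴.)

Q ≈ 1.33×10^5 W

A = 0.180 × 0.231 = 0.0416 m².
Q = εσA(T⁴ − T_s⁴). T⁴ − T_s⁴ = (2872)⁴ − (951)⁴ = 6.80×10^13 − 8.18×10^11 = 6.72×10^13 K⁴.
Q = 0.841 × 5.67×10⁻⁸ × 0.0416 × 6.72×10^13 = 1.33×10^5 W.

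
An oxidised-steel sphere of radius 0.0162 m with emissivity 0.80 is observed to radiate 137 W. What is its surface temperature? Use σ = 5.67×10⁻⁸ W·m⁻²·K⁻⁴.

T ≈ 978 K

A = 4πr² = 4π × (0.0162)² = 3.30×10^-3 m².
From P = εσAT⁴, T = (P / εσA)^(1/4) = (137 / (0.80 × 5.67×10⁻⁸ × 3.30×10^-3))^(1/4).
T = (9.16×10^11)^(1/4) = 978 K.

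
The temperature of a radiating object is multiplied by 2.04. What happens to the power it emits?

factor ≈ 17.3

P ∝ T⁴, so the power scales as (2.04)⁴ = 17.3.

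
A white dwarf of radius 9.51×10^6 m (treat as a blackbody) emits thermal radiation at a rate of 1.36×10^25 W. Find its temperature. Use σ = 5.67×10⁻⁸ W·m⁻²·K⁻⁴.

A = 4πr² = 4π × (9.51×10^6)² = 1.14×10^15 m².
From P = σAT⁴, T = (P / σA)^(1/4) = (1.36×10^25 / (5.67×10⁻⁸ × 1.14×10^15))^(1/4).
T = (2.11×10^17)^(1/4) = 21400 K.

T ≈ 21400 K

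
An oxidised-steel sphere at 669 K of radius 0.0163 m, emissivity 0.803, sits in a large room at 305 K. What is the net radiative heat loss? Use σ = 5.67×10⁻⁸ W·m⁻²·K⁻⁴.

Q ≈ 29.1 W

A = 4πr² = 4π × (0.0163)² = 3.34×10^-3 m².
Q = εσA(T⁴ − T_s⁴). T⁴ − T_s⁴ = (669)⁴ − (305)⁴ = 2.00×10^11 − 8.65×10^9 = 1.92×10^11 K⁴.
Q = 0.803 × 5.67×10⁻⁸ × 3.34×10^-3 × 1.92×10^11 = 29.1 W.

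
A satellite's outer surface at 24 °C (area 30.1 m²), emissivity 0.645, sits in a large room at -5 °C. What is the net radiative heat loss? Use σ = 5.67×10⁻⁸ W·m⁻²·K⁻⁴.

Convert: 24 °C = 297 K; -5 °C = 268 K.
Q = εσA(T⁴ − T_s⁴). T⁴ − T_s⁴ = (297)⁴ − (268)⁴ = 7.78×10^9 − 5.16×10^9 = 2.62×10^9 K⁴.
Q = 0.645 × 5.67×10⁻⁸ × 30.1 × 2.62×10^9 = 2890 W.

Q ≈ 2890 W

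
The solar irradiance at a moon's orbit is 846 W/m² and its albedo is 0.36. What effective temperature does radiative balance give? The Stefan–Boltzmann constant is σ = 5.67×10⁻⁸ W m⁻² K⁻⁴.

Power absorbed = (1−a)S·πR²; power emitted = 4πR²σT⁴. Equating and cancelling πR²:
T = ((1−a)S / 4σ)^(1/4) = (541 / (4 × 5.67×10⁻⁸))^(1/4) = (2.39×10^9)^(1/4).
T = 221 K.

T ≈ 221 K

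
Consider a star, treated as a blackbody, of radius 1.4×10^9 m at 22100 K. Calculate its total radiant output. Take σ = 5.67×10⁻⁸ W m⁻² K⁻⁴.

P ≈ 3.33×10^29 W

A = 4πr² = 4π × (1.4×10^9)² = 2.46×10^19 m².
P = σAT⁴ = 5.67×10⁻⁸ × 2.46×10^19 × (22100)⁴ = 5.67×10⁻⁸ × 2.46×10^19 × 2.39×10^17.
P = 3.33×10^29 W.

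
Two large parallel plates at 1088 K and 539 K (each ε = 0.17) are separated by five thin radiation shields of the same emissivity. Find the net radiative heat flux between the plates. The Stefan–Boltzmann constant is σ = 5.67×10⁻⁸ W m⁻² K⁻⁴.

q ≈ 1160 W/m²

Each of the 6 gaps contributes resistance (2/ε − 1) = 2/0.17 − 1 = 10.76; total = 64.59.
q = σ(T₁⁴ − T₂⁴) / 64.59 = 5.67×10⁻⁸ × 1.32×10^12 / 64.59 = 1160 W/m².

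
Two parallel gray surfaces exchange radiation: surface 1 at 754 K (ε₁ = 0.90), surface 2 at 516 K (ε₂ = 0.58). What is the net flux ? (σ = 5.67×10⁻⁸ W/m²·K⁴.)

q ≈ 7800 W/m²

For two large parallel gray plates, q = σ(T₁⁴ − T₂⁴) / (1/ε₁ + 1/ε₂ − 1).
1/ε₁ + 1/ε₂ − 1 = 1/0.90 + 1/0.58 − 1 = 1.835.
T₁⁴ − T₂⁴ = 3.23×10^11 − 7.09×10^10 = 2.52×10^11 K⁴.
q = 5.67×10⁻⁸ × 2.52×10^11 / 1.835 = 7800 W/m².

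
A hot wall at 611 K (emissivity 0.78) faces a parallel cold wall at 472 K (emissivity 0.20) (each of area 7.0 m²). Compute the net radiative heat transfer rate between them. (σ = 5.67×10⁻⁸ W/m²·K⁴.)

For two large parallel gray plates, q = σ(T₁⁴ − T₂⁴) / (1/ε₁ + 1/ε₂ − 1).
1/ε₁ + 1/ε₂ − 1 = 1/0.78 + 1/0.20 − 1 = 5.282.
T₁⁴ − T₂⁴ = 1.39×10^11 − 4.96×10^10 = 8.97×10^10 K⁴.
q = 5.67×10⁻⁸ × 8.97×10^10 / 5.282 = 963 W/m².
Q = q·A = 963 × 7.0 = 6740 W.

Q ≈ 6740 W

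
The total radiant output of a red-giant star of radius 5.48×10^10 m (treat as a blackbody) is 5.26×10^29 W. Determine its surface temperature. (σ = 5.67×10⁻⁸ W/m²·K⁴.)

T ≈ 3960 K

A = 4πr² = 4π × (5.48×10^10)² = 3.77×10^22 m².
From P = σAT⁴, T = (P / σA)^(1/4) = (5.26×10^29 / (5.67×10⁻⁸ × 3.77×10^22))^(1/4).
T = (2.46×10^14)^(1/4) = 3960 K.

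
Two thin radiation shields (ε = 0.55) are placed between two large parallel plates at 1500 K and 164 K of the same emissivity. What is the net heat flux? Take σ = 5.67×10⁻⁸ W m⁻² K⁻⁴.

q ≈ 36300 W/m²

Each of the 3 gaps contributes resistance (2/ε − 1) = 2/0.55 − 1 = 2.636; total = 7.909.
q = σ(T₁⁴ − T₂⁴) / 7.909 = 5.67×10⁻⁸ × 5.06×10^12 / 7.909 = 36300 W/m².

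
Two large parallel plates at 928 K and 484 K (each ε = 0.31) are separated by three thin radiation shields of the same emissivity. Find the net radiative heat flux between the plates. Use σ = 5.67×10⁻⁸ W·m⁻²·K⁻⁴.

q ≈ 1790 W/m²

Each of the 4 gaps contributes resistance (2/ε − 1) = 2/0.31 − 1 = 5.452; total = 21.81.
q = σ(T₁⁴ − T₂⁴) / 21.81 = 5.67×10⁻⁸ × 6.87×10^11 / 21.81 = 1790 W/m².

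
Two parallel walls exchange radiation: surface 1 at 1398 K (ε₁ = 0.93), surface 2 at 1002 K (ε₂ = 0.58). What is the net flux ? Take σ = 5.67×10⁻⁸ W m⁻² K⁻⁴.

For two large parallel gray plates, q = σ(T₁⁴ − T₂⁴) / (1/ε₁ + 1/ε₂ − 1).
1/ε₁ + 1/ε₂ − 1 = 1/0.93 + 1/0.58 − 1 = 1.799.
T₁⁴ − T₂⁴ = 3.82×10^12 − 1.01×10^12 = 2.81×10^12 K⁴.
q = 5.67×10⁻⁸ × 2.81×10^12 / 1.799 = 88600 W/m².

q ≈ 88600 W/m²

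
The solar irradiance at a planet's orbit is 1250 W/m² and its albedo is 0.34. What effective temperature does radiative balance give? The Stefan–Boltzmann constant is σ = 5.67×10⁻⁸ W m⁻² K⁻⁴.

Power absorbed = (1−a)S·πR²; power emitted = 4πR²σT⁴. Equating and cancelling πR²:
T = ((1−a)S / 4σ)^(1/4) = (825 / (4 × 5.67×10⁻⁸))^(1/4) = (3.64×10^9)^(1/4).
T = 246 K.

T ≈ 246 K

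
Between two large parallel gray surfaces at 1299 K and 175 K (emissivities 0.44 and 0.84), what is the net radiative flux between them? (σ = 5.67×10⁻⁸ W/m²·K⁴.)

q ≈ 65500 W/m²

For two large parallel gray plates, q = σ(T₁⁴ − T₂⁴) / (1/ε₁ + 1/ε₂ − 1).
1/ε₁ + 1/ε₂ − 1 = 1/0.44 + 1/0.84 − 1 = 2.463.
T₁⁴ − T₂⁴ = 2.85×10^12 − 9.38×10^8 = 2.85×10^12 K⁴.
q = 5.67×10⁻⁸ × 2.85×10^12 / 2.463 = 65500 W/m².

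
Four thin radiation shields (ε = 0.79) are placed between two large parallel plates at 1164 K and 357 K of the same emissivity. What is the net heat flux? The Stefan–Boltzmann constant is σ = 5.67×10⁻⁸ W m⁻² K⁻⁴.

Each of the 5 gaps contributes resistance (2/ε − 1) = 2/0.79 − 1 = 1.532; total = 7.658.
q = σ(T₁⁴ − T₂⁴) / 7.658 = 5.67×10⁻⁸ × 1.82×10^12 / 7.658 = 13500 W/m².

q ≈ 13500 W/m²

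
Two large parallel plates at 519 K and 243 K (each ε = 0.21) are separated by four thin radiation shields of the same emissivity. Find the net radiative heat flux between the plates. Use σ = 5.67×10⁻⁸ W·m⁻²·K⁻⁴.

q ≈ 91.9 W/m²

Each of the 5 gaps contributes resistance (2/ε − 1) = 2/0.21 − 1 = 8.524; total = 42.62.
q = σ(T₁⁴ − T₂⁴) / 42.62 = 5.67×10⁻⁸ × 6.91×10^10 / 42.62 = 91.9 W/m².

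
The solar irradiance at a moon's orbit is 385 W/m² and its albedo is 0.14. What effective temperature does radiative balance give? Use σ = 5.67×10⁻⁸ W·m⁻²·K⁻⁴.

Power absorbed = (1−a)S·πR²; power emitted = 4πR²σT⁴. Equating and cancelling πR²:
T = ((1−a)S / 4σ)^(1/4) = (331 / (4 × 5.67×10⁻⁸))^(1/4) = (1.46×10^9)^(1/4).
T = 195 K.

T ≈ 195 K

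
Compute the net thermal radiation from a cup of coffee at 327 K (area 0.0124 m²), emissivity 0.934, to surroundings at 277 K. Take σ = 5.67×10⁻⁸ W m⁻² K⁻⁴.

Q = εσA(T⁴ − T_s⁴). T⁴ − T_s⁴ = (327)⁴ − (277)⁴ = 1.14×10^10 − 5.89×10^9 = 5.55×10^9 K⁴.
Q = 0.934 × 5.67×10⁻⁸ × 0.0124 × 5.55×10^9 = 3.64 W.

Q ≈ 3.64 W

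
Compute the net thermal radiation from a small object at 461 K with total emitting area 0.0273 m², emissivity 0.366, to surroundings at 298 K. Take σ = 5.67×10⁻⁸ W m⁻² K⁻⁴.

Q ≈ 21.1 W

Q = εσA(T⁴ − T_s⁴). T⁴ − T_s⁴ = (461)⁴ − (298)⁴ = 4.52×10^10 − 7.89×10^9 = 3.73×10^10 K⁴.
Q = 0.366 × 5.67×10⁻⁸ × 0.0273 × 3.73×10^10 = 21.1 W.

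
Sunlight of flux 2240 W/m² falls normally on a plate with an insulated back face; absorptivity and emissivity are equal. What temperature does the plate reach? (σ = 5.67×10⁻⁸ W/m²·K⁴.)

T ≈ 446 K

Absorbed flux αS = emitted flux εσT⁴ (one radiating face); with α = ε, T = (S/σ)^(1/4).
T = (2240 / 5.67×10⁻⁸)^(1/4) = (3.95×10^10)^(1/4).
T = 446 K.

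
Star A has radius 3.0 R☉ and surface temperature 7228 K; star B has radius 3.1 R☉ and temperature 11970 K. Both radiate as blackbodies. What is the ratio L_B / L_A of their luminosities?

L = 4πR²σT⁴ ∝ R²T⁴, so L_B/L_A = (3.1/3.0)² × (11970/7228)⁴ = 1.07 × 7.52 = 8.03.

L_B/L_A ≈ 8.03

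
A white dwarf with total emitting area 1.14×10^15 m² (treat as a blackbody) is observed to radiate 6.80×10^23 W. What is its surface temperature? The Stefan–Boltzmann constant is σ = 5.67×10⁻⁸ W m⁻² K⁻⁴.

From P = σAT⁴, T = (P / σA)^(1/4) = (6.80×10^23 / (5.67×10⁻⁸ × 1.14×10^15))^(1/4).
T = (1.05×10^16)^(1/4) = 10100 K.

T ≈ 10100 K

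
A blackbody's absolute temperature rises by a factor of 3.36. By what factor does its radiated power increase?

P ∝ T⁴, so the power scales as (3.36)⁴ = 127.

factor ≈ 127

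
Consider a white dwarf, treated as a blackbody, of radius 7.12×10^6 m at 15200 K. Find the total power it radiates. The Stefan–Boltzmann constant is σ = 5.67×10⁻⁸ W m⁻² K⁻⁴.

A = 4πr² = 4π × (7.12×10^6)² = 6.37×10^14 m².
P = σAT⁴ = 5.67×10⁻⁸ × 6.37×10^14 × (15200)⁴ = 5.67×10⁻⁸ × 6.37×10^14 × 5.34×10^16.
P = 1.93×10^24 W.

P ≈ 1.93×10^24 W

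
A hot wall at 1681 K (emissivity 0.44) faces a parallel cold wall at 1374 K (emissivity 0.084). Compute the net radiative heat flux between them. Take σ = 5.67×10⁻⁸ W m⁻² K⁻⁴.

For two large parallel gray plates, q = σ(T₁⁴ − T₂⁴) / (1/ε₁ + 1/ε₂ − 1).
1/ε₁ + 1/ε₂ − 1 = 1/0.44 + 1/0.084 − 1 = 13.18.
T₁⁴ − T₂⁴ = 7.98×10^12 − 3.56×10^12 = 4.42×10^12 K⁴.
q = 5.67×10⁻⁸ × 4.42×10^12 / 13.18 = 19000 W/m².

q ≈ 19000 W/m²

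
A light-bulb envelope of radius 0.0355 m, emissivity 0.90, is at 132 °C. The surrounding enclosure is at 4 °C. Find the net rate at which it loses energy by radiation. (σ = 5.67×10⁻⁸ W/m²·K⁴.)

Q ≈ 17.0 W

A = 4πr² = 4π × (0.0355)² = 0.0158 m².
Convert: 132 °C = 405 K; 4 °C = 277 K.
Q = εσA(T⁴ − T_s⁴). T⁴ − T_s⁴ = (405)⁴ − (277)⁴ = 2.69×10^10 − 5.89×10^9 = 2.10×10^10 K⁴.
Q = 0.90 × 5.67×10⁻⁸ × 0.0158 × 2.10×10^10 = 17.0 W.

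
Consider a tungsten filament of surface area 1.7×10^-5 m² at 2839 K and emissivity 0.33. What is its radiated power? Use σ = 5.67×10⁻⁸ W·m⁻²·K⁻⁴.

P = εσAT⁴ = 0.33 × 5.67×10⁻⁸ × 1.70×10^-5 × (2839)⁴ = 0.33 × 5.67×10⁻⁸ × 1.70×10^-5 × 6.50×10^13.
P = 20.7 W.

P ≈ 20.7 W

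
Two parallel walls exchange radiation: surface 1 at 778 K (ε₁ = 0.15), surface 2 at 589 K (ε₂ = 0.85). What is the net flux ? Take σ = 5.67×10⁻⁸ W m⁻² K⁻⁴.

For two large parallel gray plates, q = σ(T₁⁴ − T₂⁴) / (1/ε₁ + 1/ε₂ − 1).
1/ε₁ + 1/ε₂ − 1 = 1/0.15 + 1/0.85 − 1 = 6.843.
T₁⁴ − T₂⁴ = 3.66×10^11 − 1.20×10^11 = 2.46×10^11 K⁴.
q = 5.67×10⁻⁸ × 2.46×10^11 / 6.843 = 2040 W/m².

q ≈ 2040 W/m²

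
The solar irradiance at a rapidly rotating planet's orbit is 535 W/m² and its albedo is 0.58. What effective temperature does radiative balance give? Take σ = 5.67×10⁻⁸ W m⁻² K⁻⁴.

T ≈ 177 K

Power absorbed = (1−a)S·πR²; power emitted = 4πR²σT⁴. Equating and cancelling πR²:
T = ((1−a)S / 4σ)^(1/4) = (225 / (4 × 5.67×10⁻⁸))^(1/4) = (9.91×10^8)^(1/4).
T = 177 K.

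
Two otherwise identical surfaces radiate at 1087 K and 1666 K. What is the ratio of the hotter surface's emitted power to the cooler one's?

ratio ≈ 5.52

P ∝ T⁴, so the ratio is (1666/1087)⁴ = (1.533)⁴ = 5.52.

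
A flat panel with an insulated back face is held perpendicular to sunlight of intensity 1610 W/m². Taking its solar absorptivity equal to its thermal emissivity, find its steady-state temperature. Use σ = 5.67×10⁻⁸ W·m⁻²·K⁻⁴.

T ≈ 410 K

Absorbed flux αS = emitted flux εσT⁴ (one radiating face); with α = ε, T = (S/σ)^(1/4).
T = (1610 / 5.67×10⁻⁸)^(1/4) = (2.84×10^10)^(1/4).
T = 410 K.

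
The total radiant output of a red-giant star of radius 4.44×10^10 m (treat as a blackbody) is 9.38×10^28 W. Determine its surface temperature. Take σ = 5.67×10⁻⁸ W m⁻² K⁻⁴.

T ≈ 2860 K

A = 4πr² = 4π × (4.44×10^10)² = 2.48×10^22 m².
From P = σAT⁴, T = (P / σA)^(1/4) = (9.38×10^28 / (5.67×10⁻⁸ × 2.48×10^22))^(1/4).
T = (6.68×10^13)^(1/4) = 2860 K.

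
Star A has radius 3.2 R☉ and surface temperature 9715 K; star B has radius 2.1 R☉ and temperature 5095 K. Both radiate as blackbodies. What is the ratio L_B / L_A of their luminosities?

L = 4πR²σT⁴ ∝ R²T⁴, so L_B/L_A = (2.1/3.2)² × (5095/9715)⁴ = 0.431 × 0.0756 = 0.0326.

L_B/L_A ≈ 0.0326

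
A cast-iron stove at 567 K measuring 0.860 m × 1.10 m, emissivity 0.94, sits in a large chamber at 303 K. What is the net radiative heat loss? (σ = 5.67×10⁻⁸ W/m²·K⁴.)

A = 0.860 × 1.10 = 0.946 m².
Q = εσA(T⁴ − T_s⁴). T⁴ − T_s⁴ = (567)⁴ − (303)⁴ = 1.03×10^11 − 8.43×10^9 = 9.49×10^10 K⁴.
Q = 0.94 × 5.67×10⁻⁸ × 0.946 × 9.49×10^10 = 4790 W.

Q ≈ 4790 W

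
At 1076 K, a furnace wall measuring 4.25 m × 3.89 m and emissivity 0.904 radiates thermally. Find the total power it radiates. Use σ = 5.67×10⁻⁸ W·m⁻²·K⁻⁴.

P ≈ 1.14×10^6 W

A = 4.25 × 3.89 = 16.5 m².
Stefan–Boltzmann: P = εσAT⁴ = 0.904 × 5.67×10⁻⁸ × 16.5 × (1076)⁴ = 0.904 × 5.67×10⁻⁸ × 16.5 × 1.34×10^12.
P = 1.14×10^6 W.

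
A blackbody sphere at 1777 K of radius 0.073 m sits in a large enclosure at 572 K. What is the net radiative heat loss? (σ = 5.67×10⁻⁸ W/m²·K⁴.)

Q ≈ 37500 W

A = 4πr² = 4π × (0.073)² = 0.0670 m².
Q = σA(T⁴ − T_s⁴). T⁴ − T_s⁴ = (1777)⁴ − (572)⁴ = 9.97×10^12 − 1.07×10^11 = 9.86×10^12 K⁴.
Q = 5.67×10⁻⁸ × 0.0670 × 9.86×10^12 = 37500 W.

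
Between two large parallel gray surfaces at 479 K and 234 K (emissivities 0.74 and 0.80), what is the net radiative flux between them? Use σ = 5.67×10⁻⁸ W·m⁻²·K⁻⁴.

For two large parallel gray plates, q = σ(T₁⁴ − T₂⁴) / (1/ε₁ + 1/ε₂ − 1).
1/ε₁ + 1/ε₂ − 1 = 1/0.74 + 1/0.80 − 1 = 1.601.
T₁⁴ − T₂⁴ = 5.26×10^10 − 3.00×10^9 = 4.96×10^10 K⁴.
q = 5.67×10⁻⁸ × 4.96×10^10 / 1.601 = 1760 W/m².

q ≈ 1760 W/m²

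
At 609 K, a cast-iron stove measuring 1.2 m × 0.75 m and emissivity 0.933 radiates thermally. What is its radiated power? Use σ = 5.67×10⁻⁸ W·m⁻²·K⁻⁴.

P ≈ 6550 W

A = 1.2 × 0.75 = 0.900 m².
P = εσAT⁴ = 0.933 × 5.67×10⁻⁸ × 0.900 × (609)⁴ = 0.933 × 5.67×10⁻⁸ × 0.900 × 1.38×10^11.
P = 6550 W.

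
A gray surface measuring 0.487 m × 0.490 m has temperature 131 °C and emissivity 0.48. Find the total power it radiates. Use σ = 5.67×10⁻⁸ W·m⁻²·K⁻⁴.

P ≈ 173 W

A = 0.487 × 0.490 = 0.239 m².
131 °C = 404 K.
Stefan–Boltzmann: P = εσAT⁴ = 0.48 × 5.67×10⁻⁸ × 0.239 × (404)⁴ = 0.48 × 5.67×10⁻⁸ × 0.239 × 2.66×10^10.
P = 173 W.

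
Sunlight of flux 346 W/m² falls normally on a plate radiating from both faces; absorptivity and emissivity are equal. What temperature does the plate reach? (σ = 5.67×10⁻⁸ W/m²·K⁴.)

Absorbed flux αS = emitted flux 2εσT⁴ per unit area; with α = ε this gives T = (S/2σ)^(1/4).
T = (346 / (2 × 5.67×10⁻⁸))^(1/4) = (3.05×10^9)^(1/4).
T = 235 K.

T ≈ 235 K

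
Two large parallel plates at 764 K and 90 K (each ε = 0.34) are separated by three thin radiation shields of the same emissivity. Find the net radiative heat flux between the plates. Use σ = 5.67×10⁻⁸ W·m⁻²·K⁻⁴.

Each of the 4 gaps contributes resistance (2/ε − 1) = 2/0.34 − 1 = 4.882; total = 19.53.
q = σ(T₁⁴ − T₂⁴) / 19.53 = 5.67×10⁻⁸ × 3.41×10^11 / 19.53 = 989 W/m².

q ≈ 989 W/m²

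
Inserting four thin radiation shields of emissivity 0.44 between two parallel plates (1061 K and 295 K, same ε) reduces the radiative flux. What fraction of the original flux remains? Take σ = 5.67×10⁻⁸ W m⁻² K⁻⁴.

ratio ≈ 0.200

With N identical shields there are N+1 = 5 gaps in series, each with the same radiative resistance, so the flux falls to 1/(N+1) of its unshielded value.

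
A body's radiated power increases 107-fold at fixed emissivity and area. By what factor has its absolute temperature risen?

P ∝ T⁴ ⇒ T ∝ P^(1/4), so T scales by (107)^(1/4) = 3.22.

factor ≈ 3.22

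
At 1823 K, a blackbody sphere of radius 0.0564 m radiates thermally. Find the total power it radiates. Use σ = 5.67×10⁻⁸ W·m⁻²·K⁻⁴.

P ≈ 25000 W

A = 4πr² = 4π × (0.0564)² = 0.0400 m².
P = σAT⁴ = 5.67×10⁻⁸ × 0.0400 × (1823)⁴ = 5.67×10⁻⁸ × 0.0400 × 1.10×10^13.
P = 25000 W.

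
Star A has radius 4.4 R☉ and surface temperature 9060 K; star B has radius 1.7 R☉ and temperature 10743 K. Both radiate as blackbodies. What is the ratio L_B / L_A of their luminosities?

L = 4πR²σT⁴ ∝ R²T⁴, so L_B/L_A = (1.7/4.4)² × (10743/9060)⁴ = 0.149 × 1.98 = 0.295.

L_B/L_A ≈ 0.295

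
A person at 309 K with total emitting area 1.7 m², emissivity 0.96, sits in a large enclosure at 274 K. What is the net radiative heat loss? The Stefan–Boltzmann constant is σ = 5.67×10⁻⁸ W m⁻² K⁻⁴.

Q ≈ 322 W

Q = εσA(T⁴ − T_s⁴). T⁴ − T_s⁴ = (309)⁴ − (274)⁴ = 9.12×10^9 − 5.64×10^9 = 3.48×10^9 K⁴.
Q = 0.96 × 5.67×10⁻⁸ × 1.70 × 3.48×10^9 = 322 W.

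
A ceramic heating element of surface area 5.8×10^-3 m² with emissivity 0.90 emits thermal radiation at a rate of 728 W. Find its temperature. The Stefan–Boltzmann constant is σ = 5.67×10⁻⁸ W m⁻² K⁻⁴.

T ≈ 1250 K

From P = εσAT⁴, T = (P / εσA)^(1/4) = (728 / (0.90 × 5.67×10⁻⁸ × 5.80×10^-3))^(1/4).
T = (2.46×10^12)^(1/4) = 1250 K.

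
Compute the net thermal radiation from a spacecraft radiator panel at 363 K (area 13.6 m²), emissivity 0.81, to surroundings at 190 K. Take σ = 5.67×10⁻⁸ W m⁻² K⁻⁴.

Q = εσA(T⁴ − T_s⁴). T⁴ − T_s⁴ = (363)⁴ − (190)⁴ = 1.74×10^10 − 1.30×10^9 = 1.61×10^10 K⁴.
Q = 0.81 × 5.67×10⁻⁸ × 13.6 × 1.61×10^10 = 10000 W.

Q ≈ 10000 W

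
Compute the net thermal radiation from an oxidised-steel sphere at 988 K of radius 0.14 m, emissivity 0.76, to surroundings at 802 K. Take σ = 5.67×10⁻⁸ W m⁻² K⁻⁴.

Q ≈ 5720 W

A = 4πr² = 4π × (0.14)² = 0.246 m².
Q = εσA(T⁴ − T_s⁴). T⁴ − T_s⁴ = (988)⁴ − (802)⁴ = 9.53×10^11 − 4.14×10^11 = 5.39×10^11 K⁴.
Q = 0.76 × 5.67×10⁻⁸ × 0.246 × 5.39×10^11 = 5720 W.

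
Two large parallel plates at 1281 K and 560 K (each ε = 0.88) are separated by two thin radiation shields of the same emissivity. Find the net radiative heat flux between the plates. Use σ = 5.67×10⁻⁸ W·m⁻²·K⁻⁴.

q ≈ 38500 W/m²

Each of the 3 gaps contributes resistance (2/ε − 1) = 2/0.88 − 1 = 1.273; total = 3.818.
q = σ(T₁⁴ − T₂⁴) / 3.818 = 5.67×10⁻⁸ × 2.59×10^12 / 3.818 = 38500 W/m².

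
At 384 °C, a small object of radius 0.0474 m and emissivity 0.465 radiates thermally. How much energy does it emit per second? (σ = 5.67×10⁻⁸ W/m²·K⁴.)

P ≈ 139 W

A = 4πr² = 4π × (0.0474)² = 0.0282 m².
384 °C = 657 K.
P = εσAT⁴ = 0.465 × 5.67×10⁻⁸ × 0.0282 × (657)⁴ = 0.465 × 5.67×10⁻⁸ × 0.0282 × 1.86×10^11.
P = 139 W.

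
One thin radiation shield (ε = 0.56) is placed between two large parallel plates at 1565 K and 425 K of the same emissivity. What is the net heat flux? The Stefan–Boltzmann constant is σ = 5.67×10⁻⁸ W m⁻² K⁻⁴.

q ≈ 65800 W/m²

Each of the 2 gaps contributes resistance (2/ε − 1) = 2/0.56 − 1 = 2.571; total = 5.143.
q = σ(T₁⁴ − T₂⁴) / 5.143 = 5.67×10⁻⁸ × 5.97×10^12 / 5.143 = 65800 W/m².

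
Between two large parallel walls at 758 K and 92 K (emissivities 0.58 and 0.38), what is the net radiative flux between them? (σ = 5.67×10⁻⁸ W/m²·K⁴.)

For two large parallel gray plates, q = σ(T₁⁴ − T₂⁴) / (1/ε₁ + 1/ε₂ − 1).
1/ε₁ + 1/ε₂ − 1 = 1/0.58 + 1/0.38 − 1 = 3.356.
T₁⁴ − T₂⁴ = 3.30×10^11 − 7.16×10^7 = 3.30×10^11 K⁴.
q = 5.67×10⁻⁸ × 3.30×10^11 / 3.356 = 5580 W/m².

q ≈ 5580 W/m²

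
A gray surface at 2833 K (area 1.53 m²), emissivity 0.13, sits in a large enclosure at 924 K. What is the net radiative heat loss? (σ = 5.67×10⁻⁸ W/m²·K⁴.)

Q = εσA(T⁴ − T_s⁴). T⁴ − T_s⁴ = (2833)⁴ − (924)⁴ = 6.44×10^13 − 7.29×10^11 = 6.37×10^13 K⁴.
Q = 0.13 × 5.67×10⁻⁸ × 1.53 × 6.37×10^13 = 7.18×10^5 W.

Q ≈ 7.18×10^5 W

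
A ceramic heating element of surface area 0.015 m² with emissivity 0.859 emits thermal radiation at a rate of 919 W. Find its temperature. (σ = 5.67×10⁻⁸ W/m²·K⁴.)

From P = εσAT⁴, T = (P / εσA)^(1/4) = (919 / (0.859 × 5.67×10⁻⁸ × 0.0150))^(1/4).
T = (1.26×10^12)^(1/4) = 1060 K.

T ≈ 1060 K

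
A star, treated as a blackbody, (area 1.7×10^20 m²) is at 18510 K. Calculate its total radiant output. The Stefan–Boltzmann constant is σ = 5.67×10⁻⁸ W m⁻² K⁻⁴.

P ≈ 1.13×10^30 W

P = σAT⁴ = 5.67×10⁻⁸ × 1.70×10^20 × (18510)⁴ = 5.67×10⁻⁸ × 1.70×10^20 × 1.17×10^17.
P = 1.13×10^30 W.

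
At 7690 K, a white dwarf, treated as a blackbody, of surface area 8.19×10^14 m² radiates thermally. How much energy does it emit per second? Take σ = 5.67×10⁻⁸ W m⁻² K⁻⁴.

P ≈ 1.62×10^23 W

P = σAT⁴ = 5.67×10⁻⁸ × 8.19×10^14 × (7690)⁴ = 5.67×10⁻⁸ × 8.19×10^14 × 3.50×10^15.
P = 1.62×10^23 W.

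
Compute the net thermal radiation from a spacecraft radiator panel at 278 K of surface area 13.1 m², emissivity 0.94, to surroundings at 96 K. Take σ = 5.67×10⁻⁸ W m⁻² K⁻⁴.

Q = εσA(T⁴ − T_s⁴). T⁴ − T_s⁴ = (278)⁴ − (96)⁴ = 5.97×10^9 − 8.49×10^7 = 5.89×10^9 K⁴.
Q = 0.94 × 5.67×10⁻⁸ × 13.1 × 5.89×10^9 = 4110 W.

Q ≈ 4110 W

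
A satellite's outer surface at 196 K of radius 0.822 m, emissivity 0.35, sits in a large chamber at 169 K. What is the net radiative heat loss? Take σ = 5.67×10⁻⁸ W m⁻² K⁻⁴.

Q ≈ 111 W

A = 4πr² = 4π × (0.822)² = 8.49 m².
Q = εσA(T⁴ − T_s⁴). T⁴ − T_s⁴ = (196)⁴ − (169)⁴ = 1.48×10^9 − 8.16×10^8 = 6.60×10^8 K⁴.
Q = 0.35 × 5.67×10⁻⁸ × 8.49 × 6.60×10^8 = 111 W.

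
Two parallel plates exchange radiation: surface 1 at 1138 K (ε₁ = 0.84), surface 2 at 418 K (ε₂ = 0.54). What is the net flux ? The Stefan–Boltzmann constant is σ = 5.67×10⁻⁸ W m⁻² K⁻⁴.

q ≈ 45700 W/m²

For two large parallel gray plates, q = σ(T₁⁴ − T₂⁴) / (1/ε₁ + 1/ε₂ − 1).
1/ε₁ + 1/ε₂ − 1 = 1/0.84 + 1/0.54 − 1 = 2.042.
T₁⁴ − T₂⁴ = 1.68×10^12 − 3.05×10^10 = 1.65×10^12 K⁴.
q = 5.67×10⁻⁸ × 1.65×10^12 / 2.042 = 45700 W/m².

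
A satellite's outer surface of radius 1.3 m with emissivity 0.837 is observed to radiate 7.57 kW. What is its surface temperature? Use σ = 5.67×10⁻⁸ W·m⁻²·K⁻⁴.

T ≈ 294 K

A = 4πr² = 4π × (1.3)² = 21.2 m².
From P = εσAT⁴, T = (P / εσA)^(1/4) = (7570 / (0.837 × 5.67×10⁻⁸ × 21.2))^(1/4).
T = (7.51×10^9)^(1/4) = 294 K.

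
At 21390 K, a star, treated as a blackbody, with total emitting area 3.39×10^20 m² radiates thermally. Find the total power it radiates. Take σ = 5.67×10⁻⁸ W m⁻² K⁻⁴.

P ≈ 4.02×10^30 W

P = σAT⁴ = 5.67×10⁻⁸ × 3.39×10^20 × (21390)⁴ = 5.67×10⁻⁸ × 3.39×10^20 × 2.09×10^17.
P = 4.02×10^30 W.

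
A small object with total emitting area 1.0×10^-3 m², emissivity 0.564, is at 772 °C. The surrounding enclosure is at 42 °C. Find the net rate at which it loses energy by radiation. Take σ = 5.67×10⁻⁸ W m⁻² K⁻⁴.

Convert: 772 °C = 1045 K; 42 °C = 315 K.
Q = εσA(T⁴ − T_s⁴). T⁴ − T_s⁴ = (1045)⁴ − (315)⁴ = 1.19×10^12 − 9.85×10^9 = 1.18×10^12 K⁴.
Q = 0.564 × 5.67×10⁻⁸ × 1.00×10^-3 × 1.18×10^12 = 37.8 W.

Q ≈ 37.8 W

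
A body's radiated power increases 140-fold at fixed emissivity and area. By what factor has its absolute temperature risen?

factor ≈ 3.44

P ∝ T⁴ ⇒ T ∝ P^(1/4), so T scales by (140)^(1/4) = 3.44.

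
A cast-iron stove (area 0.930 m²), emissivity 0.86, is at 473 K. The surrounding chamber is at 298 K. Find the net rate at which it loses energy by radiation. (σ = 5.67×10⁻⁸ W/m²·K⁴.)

Q ≈ 1910 W

Q = εσA(T⁴ − T_s⁴). T⁴ − T_s⁴ = (473)⁴ − (298)⁴ = 5.01×10^10 − 7.89×10^9 = 4.22×10^10 K⁴.
Q = 0.86 × 5.67×10⁻⁸ × 0.930 × 4.22×10^10 = 1910 W.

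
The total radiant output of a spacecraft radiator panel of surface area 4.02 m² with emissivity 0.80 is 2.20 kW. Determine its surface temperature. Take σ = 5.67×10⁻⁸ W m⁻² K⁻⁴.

From P = εσAT⁴, T = (P / εσA)^(1/4) = (2200 / (0.80 × 5.67×10⁻⁸ × 4.02))^(1/4).
T = (1.21×10^10)^(1/4) = 331 K.

T ≈ 331 K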